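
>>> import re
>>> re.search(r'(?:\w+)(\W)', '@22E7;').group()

The match spans [1:6] → '22E7;'.

'22E7;'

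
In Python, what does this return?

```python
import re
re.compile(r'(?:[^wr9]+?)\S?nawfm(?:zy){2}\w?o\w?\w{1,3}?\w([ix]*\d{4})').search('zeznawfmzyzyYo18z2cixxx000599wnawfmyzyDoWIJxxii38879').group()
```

The pattern matches one or more of any character except [wr9] (lazy) (non-capturing group); then optionally a non-whitespace character, then the literal 'naw', then the literal 'fm'; then the literal 'zy' repeated 2 times, then optionally a word character, then the literal 'o'; then optionally a word character, then 1 to 3 of a word character (lazy), then a word character; then zero or more of one of [ix], then exactly 4 of a digit (captured).
Unlike `match`, `search` isn't anchored — it looks for the pattern anywhere in the string.
The match spans [0:27] → 'zeznawfmzyzyYo18z2cixxx0005'.
Captured: group 1 = 'ixxx0005'.

'zeznawfmzyzyYo18z2cixxx0005'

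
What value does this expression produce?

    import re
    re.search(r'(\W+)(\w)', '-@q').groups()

Pattern: one or more of a non-word character (captured); then a word character (captured).
Unlike `match`, `search` isn't anchored — it looks for the pattern anywhere in the string.
The match spans [0:3] → '-@q'.
Captured: group 1 = '-@', group 2 = 'q'.

('-@', 'q')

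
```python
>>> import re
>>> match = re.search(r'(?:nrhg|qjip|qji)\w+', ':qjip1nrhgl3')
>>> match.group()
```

'qjip1nrhgl3'

The match spans [1:12] → 'qjip1nrhgl3'.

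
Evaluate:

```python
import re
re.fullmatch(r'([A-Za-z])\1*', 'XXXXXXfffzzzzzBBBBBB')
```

After group 1 captures some text, `\1` only succeeds where that same text appears again.
`re.fullmatch` is like wrapping the pattern in `^…$` (in single-line mode).
Here there's no way to consume every character, so the call returns None.

None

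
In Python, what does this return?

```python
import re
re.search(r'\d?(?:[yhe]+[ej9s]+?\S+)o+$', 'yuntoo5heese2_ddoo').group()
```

The pattern matches optionally a digit; then one or more of one of [yhe], then one or more of one of [ej9s] (lazy), then one or more of a non-whitespace character (non-capturing group); then one or more of a literal 'o'; then anchored at the end.
`search` walks the string left to right and returns the first match it finds.
The match spans [6:18] → '5heese2_ddoo'.

'5heese2_ddoo'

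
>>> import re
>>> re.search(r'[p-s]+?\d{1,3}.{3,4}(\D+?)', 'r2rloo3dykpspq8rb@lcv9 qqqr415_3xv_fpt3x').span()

(0, 6)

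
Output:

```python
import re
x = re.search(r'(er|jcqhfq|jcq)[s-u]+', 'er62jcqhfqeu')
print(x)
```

None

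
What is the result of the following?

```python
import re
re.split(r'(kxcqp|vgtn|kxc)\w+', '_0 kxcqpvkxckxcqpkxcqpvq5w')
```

['_0 ', 'kxcqp', '']

Alternation isn't longest-match — the leftmost alternative that fits at this position is chosen.
The group in the pattern means `split` returns the separators' captures alongside the pieces.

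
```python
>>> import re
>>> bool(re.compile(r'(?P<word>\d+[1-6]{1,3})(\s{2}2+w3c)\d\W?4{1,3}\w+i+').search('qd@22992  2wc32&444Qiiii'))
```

Here nothing in the string fits, so the call returns None, and `bool(None)` is False.

False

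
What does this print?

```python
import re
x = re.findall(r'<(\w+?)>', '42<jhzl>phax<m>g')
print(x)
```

Because there's exactly one group, `findall` drops the full match and keeps group 1 from each hit.

['jhzl', 'm']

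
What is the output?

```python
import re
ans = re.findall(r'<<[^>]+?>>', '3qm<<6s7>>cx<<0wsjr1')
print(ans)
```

['<<6s7>>']

With no groups in the pattern, `findall` gives back each whole match — 1 here.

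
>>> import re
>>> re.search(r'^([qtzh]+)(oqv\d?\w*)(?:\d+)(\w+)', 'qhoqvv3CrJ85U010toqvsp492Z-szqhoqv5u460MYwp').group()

This matches anchored at the start of the string; then one or more of one of [qtzh] (captured); then the literal 'oqv', then optionally a digit, then zero or more of a word character (captured); then one or more of a digit (non-capturing group); then one or more of a word character (captured).
`re.search` scans for the first position where the pattern succeeds.
The match spans [0:26] → 'qhoqvv3CrJ85U010toqvsp492Z'.
Captured: group 1 = 'qh', group 2 = 'oqvv3CrJ85U010toqvsp49', group 3 = 'Z'.

'qhoqvv3CrJ85U010toqvsp492Z'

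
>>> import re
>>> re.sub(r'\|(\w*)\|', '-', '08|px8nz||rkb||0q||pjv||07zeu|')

'08-----'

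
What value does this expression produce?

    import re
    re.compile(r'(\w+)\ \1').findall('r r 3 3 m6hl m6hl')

['r', '3', 'm6hl']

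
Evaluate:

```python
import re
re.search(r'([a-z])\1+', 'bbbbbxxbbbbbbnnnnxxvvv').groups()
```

('b',)

The backreference `\1` re-matches whatever the first group consumed, character for character.
`search` walks the string left to right and returns the first match it finds.
The match spans [0:5] → 'bbbbb'.
Captured: group 1 = 'b'.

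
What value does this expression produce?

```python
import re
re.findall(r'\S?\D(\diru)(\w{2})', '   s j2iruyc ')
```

[('2iru', 'yc')]

`findall` packs the 2 group values into a tuple for every match.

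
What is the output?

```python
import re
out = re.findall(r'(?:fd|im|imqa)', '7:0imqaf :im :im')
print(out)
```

['im', 'im', 'im']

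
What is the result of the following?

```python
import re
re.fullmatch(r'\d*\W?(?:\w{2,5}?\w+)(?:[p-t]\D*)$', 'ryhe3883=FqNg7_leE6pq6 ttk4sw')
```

This matches zero or more of a digit, then optionally a non-word character; then 2 to 5 of a word character (lazy), then one or more of a word character (non-capturing group); then a character in [p-t], then zero or more of a non-digit (non-capturing group); then anchored at the end.
`re.fullmatch` requires the pattern to consume the entire string.
Here the pattern can't cover the whole string, so the call returns None.

None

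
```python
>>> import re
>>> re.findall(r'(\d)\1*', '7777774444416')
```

['7', '4', '1', '6']

After group 1 captures some text, `\1` only succeeds where that same text appears again.
`findall` collects group 1 from each match (4 total).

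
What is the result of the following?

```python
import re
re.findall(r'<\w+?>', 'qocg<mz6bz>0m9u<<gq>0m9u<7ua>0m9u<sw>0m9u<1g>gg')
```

Walking the string: at [4:11] → '<mz6bz>'; at [16:20] → '<gq>'; at [24:29] → '<7ua>'; at [33:37] → '<sw>'; at [41:45] → '<1g>'.
With no groups in the pattern, `findall` gives back each whole match — 5 here.

['<mz6bz>', '<gq>', '<7ua>', '<sw>', '<1g>']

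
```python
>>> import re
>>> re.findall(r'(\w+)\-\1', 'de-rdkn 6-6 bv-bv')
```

`\1` has to match the exact text group 1 already captured.
`findall` collects group 1 from each match (2 total).

['6', 'bv']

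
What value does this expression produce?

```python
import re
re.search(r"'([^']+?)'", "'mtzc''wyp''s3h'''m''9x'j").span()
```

The match spans [0:6] → "'mtzc'".

(0, 6)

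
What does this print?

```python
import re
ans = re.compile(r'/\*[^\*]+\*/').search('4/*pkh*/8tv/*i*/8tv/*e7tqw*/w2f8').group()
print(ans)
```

Unlike `match`, `search` isn't anchored — it looks for the pattern anywhere in the string.
The match spans [1:8] → '/*pkh*/'.

/*pkh*/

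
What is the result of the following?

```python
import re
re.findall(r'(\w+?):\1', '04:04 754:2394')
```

`\1` has to match the exact text group 1 already captured.
Matches: at [0:5] match '04:04', group 1 = '04'.
With a single group, `findall` returns only what that group captured — 1 item.

['04']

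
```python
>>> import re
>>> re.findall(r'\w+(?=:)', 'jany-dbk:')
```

['dbk']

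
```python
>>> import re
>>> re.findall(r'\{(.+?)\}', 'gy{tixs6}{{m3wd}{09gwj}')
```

['tixs6', '{m3wd', '09gwj']

Because the quantifier is non-greedy, it stops expanding at the earliest point where the rest of the pattern can succeed.
Walking the string: at [2:9] match '{tixs6}', group 1 = 'tixs6'; at [9:16] match '{{m3wd}', group 1 = '{m3wd'; at [16:23] match '{09gwj}', group 1 = '09gwj'.
`findall` collects group 1 from each match (3 total).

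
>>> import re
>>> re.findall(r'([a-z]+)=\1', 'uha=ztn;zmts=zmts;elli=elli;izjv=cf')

A backreference is literal: `\1` must see the identical characters the first group matched.
One capturing group, so `findall` returns just the captured substring from each match — 2 in all.

['zmts', 'elli']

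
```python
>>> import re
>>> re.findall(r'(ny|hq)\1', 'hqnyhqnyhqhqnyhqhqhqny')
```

The backreference `\1` re-matches whatever the first group consumed, character for character.
Walking the string: at [8:12] match 'hqhq', group 1 = 'hq'; at [14:18] match 'hqhq', group 1 = 'hq'.
Because there's exactly one group, `findall` drops the full match and keeps group 1 from each hit.

['hq', 'hq']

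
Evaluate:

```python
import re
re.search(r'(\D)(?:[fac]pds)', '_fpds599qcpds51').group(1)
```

The pattern matches a non-digit (captured); then one of [fac], then the literal 'pds' (non-capturing group).
`re.search` scans for the first position where the pattern succeeds.
The match spans [0:5] → '_fpds'.
Captured: group 1 = '_'.

'_'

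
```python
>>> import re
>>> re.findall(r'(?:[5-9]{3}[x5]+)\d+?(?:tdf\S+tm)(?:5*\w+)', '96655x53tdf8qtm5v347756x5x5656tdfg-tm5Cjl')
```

['96655x53tdf8qtm5v347756x5x5656tdfg-tm5Cjl']

Pattern: exactly 3 of a character in [5-9], then one or more of one of [x5] (non-capturing group); then one or more of a digit (lazy); then the literal 'tdf', then one or more of a non-whitespace character, then the literal 'tm' (non-capturing group); then zero or more of the literal '5', then one or more of a word character (non-capturing group).
Scanning left to right: at [0:41] → '96655x53tdf8qtm5v347756x5x5656tdfg-tm5Cjl'.
Since nothing is captured, `findall` lists the 1 matched substring directly.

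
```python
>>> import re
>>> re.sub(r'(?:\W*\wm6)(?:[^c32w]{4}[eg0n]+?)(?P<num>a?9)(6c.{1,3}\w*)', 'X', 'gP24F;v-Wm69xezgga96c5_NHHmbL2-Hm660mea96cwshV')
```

Pattern: zero or more of a non-word character, then a word character, then the literal 'm6' (non-capturing group); then exactly 4 of any character except [c32w], then one or more of one of [eg0n] (lazy) (non-capturing group); then optionally the literal 'a', then the literal '9' (captured as 'num'); then the literal '6c', then 1 to 3 of any character, then zero or more of a word character (captured).
Matches: at [7:30] → '-Wm69xezgga96c5_NHHmbL2'.
Every occurrence is swapped for 'X'.

'gP24F;vX-Hm660mea96cwshV'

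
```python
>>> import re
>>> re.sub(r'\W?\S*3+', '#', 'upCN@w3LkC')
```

'#LkC'

This matches optionally a non-word character, then zero or more of a non-whitespace character; then one or more of a literal '3'.
Matches: at [0:7] → 'upCN@w3'.
`sub` substitutes '#' at each match site.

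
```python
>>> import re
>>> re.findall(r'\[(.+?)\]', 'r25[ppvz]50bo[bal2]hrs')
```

['ppvz', 'bal2']

The `?` after the quantifier makes it lazy — it takes as little as possible before letting the rest of the pattern try.
Scanning left to right: at [3:9] match '[ppvz]', group 1 = 'ppvz'; at [13:19] match '[bal2]', group 1 = 'bal2'.
One capturing group, so `findall` returns just the captured substring from each match — 2 in all.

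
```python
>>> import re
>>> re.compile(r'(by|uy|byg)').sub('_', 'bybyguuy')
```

'__gu_'

Alternation isn't longest-match — the leftmost alternative that fits at this position is chosen.
Matches: at [0:2] → 'by'; at [2:4] → 'by'; at [6:8] → 'uy'.
Every occurrence is swapped for '_'.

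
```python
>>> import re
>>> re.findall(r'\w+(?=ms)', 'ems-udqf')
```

Because the assertion is zero-width, the text it checks is not consumed and won't appear in the result.
Scanning left to right: at [0:1] → 'e'.
`findall` yields the raw match text (1 of them) because the pattern has no groups.

['e']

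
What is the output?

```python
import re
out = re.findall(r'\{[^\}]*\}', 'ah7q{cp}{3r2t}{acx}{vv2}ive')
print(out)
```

['{cp}', '{3r2t}', '{acx}', '{vv2}']

Scanning left to right: at [4:8] → '{cp}'; at [8:14] → '{3r2t}'; at [14:19] → '{acx}'; at [19:24] → '{vv2}'.
No capturing groups, so `findall` returns the 4 full match strings.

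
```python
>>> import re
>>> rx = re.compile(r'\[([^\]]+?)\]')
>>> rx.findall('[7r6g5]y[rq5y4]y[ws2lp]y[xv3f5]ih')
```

['7r6g5', 'rq5y4', 'ws2lp', 'xv3f5']

Matches: at [0:7] match '[7r6g5]', group 1 = '7r6g5'; at [8:15] match '[rq5y4]', group 1 = 'rq5y4'; at [16:23] match '[ws2lp]', group 1 = 'ws2lp'; at [24:31] match '[xv3f5]', group 1 = 'xv3f5'.
One capturing group, so `findall` returns just the captured substring from each match — 4 in all.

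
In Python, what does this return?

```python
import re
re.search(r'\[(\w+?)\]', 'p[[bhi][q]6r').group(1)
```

Unlike `match`, `search` isn't anchored — it looks for the pattern anywhere in the string.
The match spans [2:7] → '[bhi]'.
Captured: group 1 = 'bhi'.

'bhi'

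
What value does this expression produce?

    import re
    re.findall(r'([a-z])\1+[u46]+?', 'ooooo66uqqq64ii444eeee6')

['o', 'q', 'i', 'e']

The backreference `\1` re-matches whatever the first group consumed, character for character.
Walking the string: at [0:6] match 'ooooo6', group 1 = 'o'; at [8:12] match 'qqq6', group 1 = 'q'; at [13:16] match 'ii4', group 1 = 'i'; at [18:23] match 'eeee6', group 1 = 'e'.
Because there's exactly one group, `findall` drops the full match and keeps group 1 from each hit.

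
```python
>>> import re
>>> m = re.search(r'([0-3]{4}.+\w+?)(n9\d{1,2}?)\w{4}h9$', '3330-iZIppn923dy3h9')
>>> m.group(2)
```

'n92'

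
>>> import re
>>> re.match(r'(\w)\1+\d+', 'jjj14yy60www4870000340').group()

'jjj14'

`match` is anchored at position 0; if the pattern doesn't fit there, it returns None.
The match spans [0:5] → 'jjj14'.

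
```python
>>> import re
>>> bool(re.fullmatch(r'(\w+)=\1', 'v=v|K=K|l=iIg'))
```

False

For `fullmatch`, every character of the input must be accounted for by the pattern.
Here the pattern can't cover the whole string, so the call returns None, and `bool(None)` is False.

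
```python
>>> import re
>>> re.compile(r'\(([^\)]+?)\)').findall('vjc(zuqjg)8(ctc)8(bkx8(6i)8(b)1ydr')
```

['zuqjg', 'ctc', 'bkx8(6i', 'b']

Matches: at [3:10] match '(zuqjg)', group 1 = 'zuqjg'; at [11:16] match '(ctc)', group 1 = 'ctc'; at [17:26] match '(bkx8(6i)', group 1 = 'bkx8(6i'; at [27:30] match '(b)', group 1 = 'b'.
`findall` collects group 1 from each match (4 total).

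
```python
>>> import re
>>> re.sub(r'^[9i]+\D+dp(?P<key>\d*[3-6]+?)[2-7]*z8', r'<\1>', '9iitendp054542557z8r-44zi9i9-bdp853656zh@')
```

'<05454255>r-44zi9i9-bdp853656zh@'

This matches anchored at the start of the string; then one or more of one of [9i], then one or more of a non-digit, then the literal 'dp'; then zero or more of a digit, then one or more of a character in [3-6] (lazy) (captured as 'key'); then zero or more of a character in [2-7], then the literal 'z8'.
Matches: at [0:19] → '9iitendp054542557z8'.
`\1` in the replacement pulls in group 1's text for each match.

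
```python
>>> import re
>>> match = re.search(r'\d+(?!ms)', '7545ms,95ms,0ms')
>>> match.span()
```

Because the assertion is negative and zero-width, positions next to the forbidden text are skipped.
`re.search` scans for the first position where the pattern succeeds.
The match spans [0:3] → '754'.

(0, 3)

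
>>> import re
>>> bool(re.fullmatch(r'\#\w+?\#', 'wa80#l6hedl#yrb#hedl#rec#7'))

False

For `fullmatch`, every character of the input must be accounted for by the pattern.
Here the pattern can't cover the whole string, so the call returns None, and `bool(None)` is False.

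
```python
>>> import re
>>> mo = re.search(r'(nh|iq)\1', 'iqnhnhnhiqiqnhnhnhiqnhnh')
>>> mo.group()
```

`\1` is not a pattern — it's the concrete string captured by group 1, re-applied verbatim.
The match spans [2:6] → 'nhnh'.

'nhnh'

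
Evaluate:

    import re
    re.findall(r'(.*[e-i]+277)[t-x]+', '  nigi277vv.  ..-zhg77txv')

['  nigi277']

This matches zero or more of any character, then one or more of a character in [e-i], then the literal '277' (captured); then one or more of a character in [t-x].
Scanning left to right: at [0:11] match '  nigi277vv', group 1 = '  nigi277'.
`findall` collects group 1 from the one match (1 total).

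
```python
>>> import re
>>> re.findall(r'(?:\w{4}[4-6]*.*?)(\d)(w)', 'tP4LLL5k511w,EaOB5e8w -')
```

Pattern: exactly 4 of a word character, then zero or more of a character in [4-6], then zero or more of any character (lazy) (non-capturing group); then a digit (captured); then a literal 'w' (captured).
A `+?`/`*?`/`{m,n}?` starts at its minimum and grows only as far as needed for what follows to match.
Matches: at [0:12] match 'tP4LLL5k511w', groups = ('1', 'w'); at [13:21] match 'EaOB5e8w', groups = ('8', 'w').
Multiple groups make `findall` return tuples — one 2-tuple for each match.

[('1', 'w'), ('8', 'w')]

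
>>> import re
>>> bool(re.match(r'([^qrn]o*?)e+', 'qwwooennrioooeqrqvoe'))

False

`re.match` only tries the pattern at the start of the string.
Here the pattern fails at index 0, so the call returns None, and `bool(None)` is False.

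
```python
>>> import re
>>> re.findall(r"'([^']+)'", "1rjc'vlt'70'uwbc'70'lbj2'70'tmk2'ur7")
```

['vlt', 'uwbc', 'lbj2', 'tmk2']

With a single group, `findall` returns only what that group captured — 4 items.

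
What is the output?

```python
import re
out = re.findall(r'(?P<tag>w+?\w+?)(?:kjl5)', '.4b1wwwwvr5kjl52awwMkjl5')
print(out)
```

Pattern: one or more of the literal 'w' (lazy), then one or more of a word character (lazy) (captured as 'tag'); then a literal 'k', then the literal 'jl5' (non-capturing group).
Matches: at [4:15] match 'wwwwvr5kjl5', group 1 = 'wwwwvr5'; at [17:24] match 'wwMkjl5', group 1 = 'wwM'.
Because there's exactly one group, `findall` drops the full match and keeps group 1 from each hit.

['wwwwvr5', 'wwM']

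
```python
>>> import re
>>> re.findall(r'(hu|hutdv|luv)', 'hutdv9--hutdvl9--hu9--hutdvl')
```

The regex engine tests alternatives in the order written; an earlier branch that matches wins even if a later one would match more.
Walking the string: at [0:2] match 'hu', group 1 = 'hu'; at [8:10] match 'hu', group 1 = 'hu'; at [17:19] match 'hu', group 1 = 'hu'; at [22:24] match 'hu', group 1 = 'hu'.
Because there's exactly one group, `findall` drops the full match and keeps group 1 from each hit.

['hu', 'hu', 'hu', 'hu']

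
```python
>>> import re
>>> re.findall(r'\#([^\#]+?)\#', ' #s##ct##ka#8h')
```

['s', 'ct', 'ka']

Because there's exactly one group, `findall` drops the full match and keeps group 1 from each hit.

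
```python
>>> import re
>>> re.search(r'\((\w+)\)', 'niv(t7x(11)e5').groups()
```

('11',)

The match spans [7:11] → '(11)'.
Captured: group 1 = '11'.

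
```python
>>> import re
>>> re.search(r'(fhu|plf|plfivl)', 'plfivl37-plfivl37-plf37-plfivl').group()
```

'plf'

Alternation tries branches left to right and keeps the first one that lets the overall match succeed at that position.
The match spans [0:3] → 'plf'.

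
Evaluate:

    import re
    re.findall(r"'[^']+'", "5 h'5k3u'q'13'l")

["'5k3u'", "'13'"]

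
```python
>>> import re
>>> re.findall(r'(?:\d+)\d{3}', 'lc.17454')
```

['17454']

Pattern: one or more of a digit (non-capturing group); then exactly 3 of a digit.
Walking the string: at [3:8] → '17454'.
With no groups in the pattern, `findall` gives back each whole match — 1 here.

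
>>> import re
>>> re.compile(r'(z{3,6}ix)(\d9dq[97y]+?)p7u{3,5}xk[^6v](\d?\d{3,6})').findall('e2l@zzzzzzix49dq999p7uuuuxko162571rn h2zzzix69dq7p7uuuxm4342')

[('zzzzzzix', '49dq999', '162571')]

This matches 3 to 6 of a literal 'z', then the literal 'ix' (captured); then a digit, then the literal '9dq', then one or more of one of [97y] (lazy) (captured); then the literal 'p7', then 3 to 5 of the literal 'u', then the literal 'xk'; then any character except [6v]; then optionally a digit, then 3 to 6 of a digit (captured).
`findall` packs the 3 group values into a tuple for every match.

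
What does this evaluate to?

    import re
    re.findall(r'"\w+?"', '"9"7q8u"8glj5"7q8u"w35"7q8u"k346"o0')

No capturing groups, so `findall` returns the 4 full match strings.

['"9"', '"8glj5"', '"w35"', '"k346"']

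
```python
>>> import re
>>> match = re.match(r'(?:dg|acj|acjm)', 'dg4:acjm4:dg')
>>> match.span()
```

(0, 2)

`match` is anchored at position 0; if the pattern doesn't fit there, it returns None.
The match spans [0:2] → 'dg'.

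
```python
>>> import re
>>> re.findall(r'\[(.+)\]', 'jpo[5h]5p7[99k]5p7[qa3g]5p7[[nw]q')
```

['5h]5p7[99k]5p7[qa3g]5p7[[nw']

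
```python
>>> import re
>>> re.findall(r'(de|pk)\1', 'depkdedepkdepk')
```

`\1` is not a pattern — it's the concrete string captured by group 1, re-applied verbatim.
Walking the string: at [4:8] match 'dede', group 1 = 'de'.
Because there's exactly one group, `findall` drops the full match and keeps group 1 from the one hit.

['de']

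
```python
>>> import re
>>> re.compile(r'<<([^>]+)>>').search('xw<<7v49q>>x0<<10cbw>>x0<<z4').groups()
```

The match spans [2:11] → '<<7v49q>>'.
Captured: group 1 = '7v49q'.

('7v49q',)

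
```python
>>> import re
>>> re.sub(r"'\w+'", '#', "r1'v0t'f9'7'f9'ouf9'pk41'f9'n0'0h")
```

Matches: at [2:7] → "'v0t'"; at [9:12] → "'7'"; at [14:20] → "'ouf9'"; at [24:28] → "'f9'".
Every occurrence is swapped for '#'.

"r1#f9#f9#pk41#n0'0h"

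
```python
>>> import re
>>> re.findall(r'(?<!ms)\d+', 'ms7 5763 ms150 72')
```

['5763', '50', '72']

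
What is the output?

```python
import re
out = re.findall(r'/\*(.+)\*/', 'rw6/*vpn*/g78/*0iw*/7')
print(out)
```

['vpn*/g78/*0iw']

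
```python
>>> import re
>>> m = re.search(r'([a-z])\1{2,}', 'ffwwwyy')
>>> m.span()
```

After group 1 captures some text, `\1` only succeeds where that same text appears again.
Unlike `match`, `search` isn't anchored — it looks for the pattern anywhere in the string.
The match spans [2:5] → 'www'.
Captured: group 1 = 'w'.

(2, 5)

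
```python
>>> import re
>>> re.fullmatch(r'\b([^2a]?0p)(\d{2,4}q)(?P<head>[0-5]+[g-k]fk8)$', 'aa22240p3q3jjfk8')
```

None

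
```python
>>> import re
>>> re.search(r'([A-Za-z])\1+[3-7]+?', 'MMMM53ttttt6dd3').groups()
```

('M',)

The match spans [0:5] → 'MMMM5'.
Captured: group 1 = 'M'.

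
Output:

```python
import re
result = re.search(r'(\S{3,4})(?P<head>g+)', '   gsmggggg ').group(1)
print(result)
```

gsmg

Pattern: 3 to 4 of a non-whitespace character (captured); then one or more of a literal 'g' (captured as 'head').
Unlike `match`, `search` isn't anchored — it looks for the pattern anywhere in the string.
The match spans [3:11] → 'gsmggggg'.
Captured: group 1 = 'gsmg', group 2 = 'gggg'.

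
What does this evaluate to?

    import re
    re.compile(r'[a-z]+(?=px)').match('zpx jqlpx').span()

(0, 1)

The `(?=…)`/`(?<=…)` assertion just peeks at neighbouring text; it doesn't advance the match position.
With `match`, the pattern is implicitly anchored at the beginning.
The match spans [0:1] → 'z'.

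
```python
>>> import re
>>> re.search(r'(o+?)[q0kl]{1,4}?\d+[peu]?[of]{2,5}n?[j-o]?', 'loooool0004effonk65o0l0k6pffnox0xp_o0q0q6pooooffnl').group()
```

'oooool0004effonk'

The match spans [1:17] → 'oooool0004effonk'.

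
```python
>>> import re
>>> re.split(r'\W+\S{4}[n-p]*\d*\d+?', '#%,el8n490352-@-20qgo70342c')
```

Pattern: one or more of a non-word character, then exactly 4 of a non-whitespace character; then zero or more of a character in [n-p], then zero or more of a digit; then one or more of a digit (lazy).
Matches to split on: at [0:13] → '#%,el8n490352'; at [13:26] → '-@-20qgo70342'.
`split` removes every match and returns the 3 fragments in between.

['', '', 'c']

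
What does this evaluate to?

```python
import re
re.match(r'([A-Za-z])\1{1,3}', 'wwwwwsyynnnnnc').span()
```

(0, 4)

With `match`, the pattern is implicitly anchored at the beginning.
The match spans [0:4] → 'wwww'.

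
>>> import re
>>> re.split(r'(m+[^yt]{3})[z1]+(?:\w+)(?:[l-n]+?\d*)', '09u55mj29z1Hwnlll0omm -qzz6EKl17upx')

['09u55', 'mj29', ' -qzz6EKl17upx']

Pattern: one or more of a literal 'm', then exactly 3 of any character except [yt] (captured); then one or more of one of [z1]; then one or more of a word character (non-capturing group); then one or more of a character in [l-n] (lazy), then zero or more of a digit (non-capturing group).
Matches to split on: at [5:21] → 'mj29z1Hwnlll0omm'.
The group in the pattern means `split` returns the separators' captures alongside the pieces.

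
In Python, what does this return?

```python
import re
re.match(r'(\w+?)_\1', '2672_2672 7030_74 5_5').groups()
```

('2672',)

The match spans [0:9] → '2672_2672'.
Captured: group 1 = '2672'.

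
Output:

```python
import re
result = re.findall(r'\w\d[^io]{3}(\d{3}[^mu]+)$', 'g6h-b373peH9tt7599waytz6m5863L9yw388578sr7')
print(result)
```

This matches a word character, then a digit, then exactly 3 of any character except [io]; then exactly 3 of a digit, then one or more of any character except [mu] (captured); then anchored at the end.
Scanning left to right: at [29:42] match 'L9yw388578sr7', group 1 = '88578sr7'.
Because there's exactly one group, `findall` drops the full match and keeps group 1 from the one hit.

['88578sr7']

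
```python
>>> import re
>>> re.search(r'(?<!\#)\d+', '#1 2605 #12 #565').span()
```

A negative assertion filters positions out without eating any characters.
The match spans [3:7] → '2605'.

(3, 7)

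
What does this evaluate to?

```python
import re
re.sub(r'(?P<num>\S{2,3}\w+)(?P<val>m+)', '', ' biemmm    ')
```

This matches 2 to 3 of a non-whitespace character, then one or more of a word character (captured as 'num'); then one or more of a literal 'm' (captured as 'val').
Matches: at [1:7] → 'biemmm'.
Each match is replaced by ''.

'     '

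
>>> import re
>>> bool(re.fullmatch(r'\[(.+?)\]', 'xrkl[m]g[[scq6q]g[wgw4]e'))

False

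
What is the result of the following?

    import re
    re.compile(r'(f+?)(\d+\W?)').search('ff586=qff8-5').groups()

('ff', '586=')

The match spans [0:6] → 'ff586='.
Captured: group 1 = 'ff', group 2 = '586='.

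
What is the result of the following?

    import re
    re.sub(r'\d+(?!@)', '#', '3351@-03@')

The negative lookahead/lookbehind blocks any match where the forbidden context is present.
Matches: at [0:3] → '335'; at [6:7] → '0'.
`sub` substitutes '#' at each match site.

'#1@-#3@'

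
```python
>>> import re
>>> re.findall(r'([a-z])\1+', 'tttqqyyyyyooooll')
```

['t', 'q', 'y', 'o', 'l']

A backreference is literal: `\1` must see the identical characters the first group matched.
Because there's exactly one group, `findall` drops the full match and keeps group 1 from each hit.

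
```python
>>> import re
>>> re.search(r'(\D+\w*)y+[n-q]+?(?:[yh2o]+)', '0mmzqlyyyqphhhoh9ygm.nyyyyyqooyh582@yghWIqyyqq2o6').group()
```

'mmzqlyyyqphhhoh'

This matches one or more of a non-digit, then zero or more of a word character (captured); then one or more of a literal 'y', then one or more of a character in [n-q] (lazy); then one or more of one of [yh2o] (non-capturing group).
`re.search` tries every starting position until one works.
The match spans [1:16] → 'mmzqlyyyqphhhoh'.
Captured: group 1 = 'mmzqlyy'.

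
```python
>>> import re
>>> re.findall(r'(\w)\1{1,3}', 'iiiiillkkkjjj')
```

`\1` is not a pattern — it's the concrete string captured by group 1, re-applied verbatim.
Matches: at [0:4] match 'iiii', group 1 = 'i'; at [5:7] match 'll', group 1 = 'l'; at [7:10] match 'kkk', group 1 = 'k'; at [10:13] match 'jjj', group 1 = 'j'.
One capturing group, so `findall` returns just the captured substring from each match — 4 in all.

['i', 'l', 'k', 'j']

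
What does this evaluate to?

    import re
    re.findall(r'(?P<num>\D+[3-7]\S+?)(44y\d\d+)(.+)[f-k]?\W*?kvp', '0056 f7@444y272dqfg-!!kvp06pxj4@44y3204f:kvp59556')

[(' f7@4', '44y272', 'dqfg-!!kvp06pxj4@44y3204f:')]

`findall` packs the 3 group values into a tuple for every match.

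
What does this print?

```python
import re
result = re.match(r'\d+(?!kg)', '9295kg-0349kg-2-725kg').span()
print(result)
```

A negative assertion filters positions out without eating any characters.
`re.match` only tries the pattern at the start of the string.
The match spans [0:3] → '929'.

(0, 3)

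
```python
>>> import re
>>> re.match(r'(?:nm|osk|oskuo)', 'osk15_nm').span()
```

`re.match` won't scan ahead — the pattern has to work from the very first character.
The match spans [0:3] → 'osk'.

(0, 3)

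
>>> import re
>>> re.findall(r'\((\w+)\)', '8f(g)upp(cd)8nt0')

['g', 'cd']

Walking the string: at [2:5] match '(g)', group 1 = 'g'; at [8:12] match '(cd)', group 1 = 'cd'.
`findall` collects group 1 from each match (2 total).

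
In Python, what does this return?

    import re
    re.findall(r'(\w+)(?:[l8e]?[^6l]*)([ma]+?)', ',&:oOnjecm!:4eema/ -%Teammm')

[('oOnjecm', 'm')]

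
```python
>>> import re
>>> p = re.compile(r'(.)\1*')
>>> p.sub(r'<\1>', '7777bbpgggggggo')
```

After group 1 captures some text, `\1` only succeeds where that same text appears again.
Matches: at [0:4] → '7777'; at [4:6] → 'bb'; at [6:7] → 'p'; at [7:14] → 'ggggggg'; at [14:15] → 'o'.
The replacement refers to a captured group, so each match is rewritten using its own captured text.

'<7><b><p><g><o>'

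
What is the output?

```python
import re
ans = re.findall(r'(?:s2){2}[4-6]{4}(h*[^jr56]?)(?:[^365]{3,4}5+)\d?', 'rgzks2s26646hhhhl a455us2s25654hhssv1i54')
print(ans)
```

One capturing group, so `findall` returns just the captured substring from each match — 2 in all.

['hhhhl', 'hhs']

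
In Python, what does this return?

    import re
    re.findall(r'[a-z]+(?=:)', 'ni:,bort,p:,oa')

['ni', 'p']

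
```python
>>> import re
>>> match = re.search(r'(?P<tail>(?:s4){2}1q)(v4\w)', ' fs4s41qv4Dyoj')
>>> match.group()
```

's4s41qv4D'

The match spans [2:11] → 's4s41qv4D'.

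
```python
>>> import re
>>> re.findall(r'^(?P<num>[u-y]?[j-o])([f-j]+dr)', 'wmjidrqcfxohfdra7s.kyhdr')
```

Pattern: anchored at the start of the string; then optionally a character in [u-y], then a character in [j-o] (captured as 'num'); then one or more of a character in [f-j], then the literal 'dr' (captured).
Walking the string: at [0:6] match 'wmjidr', groups = ('wm', 'jidr').
`findall` packs the 2 group values into a tuple for every match.

[('wm', 'jidr')]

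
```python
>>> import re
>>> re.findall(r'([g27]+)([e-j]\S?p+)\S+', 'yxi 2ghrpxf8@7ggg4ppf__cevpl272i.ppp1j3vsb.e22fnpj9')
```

[('2g', 'hrp')]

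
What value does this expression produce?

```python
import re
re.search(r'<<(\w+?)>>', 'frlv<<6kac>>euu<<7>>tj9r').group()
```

'<<6kac>>'

The match spans [4:12] → '<<6kac>>'.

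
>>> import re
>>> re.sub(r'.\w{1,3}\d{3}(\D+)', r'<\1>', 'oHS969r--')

'<r-->'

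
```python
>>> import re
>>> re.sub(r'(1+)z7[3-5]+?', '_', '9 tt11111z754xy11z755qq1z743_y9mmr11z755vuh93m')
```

'9 tt_4xy_5qq_3_y9mmr_5vuh93m'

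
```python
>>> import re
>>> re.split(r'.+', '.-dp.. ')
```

['', '']

Pattern: one or more of any character.
Each match becomes a cut point; 2 segments remain.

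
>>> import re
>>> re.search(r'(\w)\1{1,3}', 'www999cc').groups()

('w',)

`\1` is not a pattern — it's the concrete string captured by group 1, re-applied verbatim.
`search` walks the string left to right and returns the first match it finds.
The match spans [0:3] → 'www'.
Captured: group 1 = 'w'.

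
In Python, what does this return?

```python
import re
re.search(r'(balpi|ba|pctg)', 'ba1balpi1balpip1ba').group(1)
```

'ba'

Unlike `match`, `search` isn't anchored — it looks for the pattern anywhere in the string.
The match spans [0:2] → 'ba'.
Captured: group 1 = 'ba'.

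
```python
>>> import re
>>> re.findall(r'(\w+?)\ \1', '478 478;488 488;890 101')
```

['478', '488']

The backreference `\1` re-matches whatever the first group consumed, character for character.
One capturing group, so `findall` returns just the captured substring from each match — 2 in all.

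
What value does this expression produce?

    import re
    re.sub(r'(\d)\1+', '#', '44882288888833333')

A backreference is literal: `\1` must see the identical characters the first group matched.
Each match is replaced by '#'.

'#####'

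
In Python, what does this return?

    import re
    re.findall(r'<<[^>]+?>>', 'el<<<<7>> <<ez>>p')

['<<<<7>>', '<<ez>>']

Scanning left to right: at [2:9] → '<<<<7>>'; at [10:16] → '<<ez>>'.
`findall` yields the raw match text (2 of them) because the pattern has no groups.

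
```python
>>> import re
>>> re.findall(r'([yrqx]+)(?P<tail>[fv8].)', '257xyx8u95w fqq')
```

[('xyx', '8u')]

The pattern matches one or more of one of [yrqx] (captured); then one of [fv8], then any character (captured as 'tail').
Walking the string: at [3:8] match 'xyx8u', groups = ('xyx', '8u').
`findall` packs the 2 group values into a tuple for every match.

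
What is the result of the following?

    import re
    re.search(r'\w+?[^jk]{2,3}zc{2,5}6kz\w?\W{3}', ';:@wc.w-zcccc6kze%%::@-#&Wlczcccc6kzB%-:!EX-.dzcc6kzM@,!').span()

(3, 20)

The pattern matches one or more of a word character (lazy); then 2 to 3 of any character except [jk], then a literal 'z'; then 2 to 5 of a literal 'c'; then the literal '6kz', then optionally a word character, then exactly 3 of a non-word character.
`re.search` scans for the first position where the pattern succeeds.
The match spans [3:20] → 'wc.w-zcccc6kze%%:'.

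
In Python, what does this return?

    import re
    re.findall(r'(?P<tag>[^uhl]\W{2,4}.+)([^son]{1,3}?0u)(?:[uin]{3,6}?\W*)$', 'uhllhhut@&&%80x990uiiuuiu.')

Multiple groups make `findall` return tuples — one 2-tuple for the one match.

[('t@&&%80x9', '90u')]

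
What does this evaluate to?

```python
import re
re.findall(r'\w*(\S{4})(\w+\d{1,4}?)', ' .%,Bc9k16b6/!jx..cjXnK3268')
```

[('.%,B', 'c9k16b6'), ('..cj', 'XnK3268')]

This matches zero or more of a word character; then exactly 4 of a non-whitespace character (captured); then one or more of a word character, then 1 to 4 of a digit (lazy) (captured).
Matches: at [1:12] match '.%,Bc9k16b6', groups = ('.%,B', 'c9k16b6'); at [14:27] match 'jx..cjXnK3268', groups = ('..cj', 'XnK3268').
2 groups means each result is a tuple of 2 captured strings — 2 here.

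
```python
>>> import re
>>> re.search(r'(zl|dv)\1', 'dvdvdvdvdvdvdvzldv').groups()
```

After group 1 captures some text, `\1` only succeeds where that same text appears again.
`re.search` scans for the first position where the pattern succeeds.
The match spans [0:4] → 'dvdv'.
Captured: group 1 = 'dv'.

('dv',)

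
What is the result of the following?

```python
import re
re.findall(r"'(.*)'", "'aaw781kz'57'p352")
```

`findall` collects group 1 from the one match (1 total).

["aaw781kz'57"]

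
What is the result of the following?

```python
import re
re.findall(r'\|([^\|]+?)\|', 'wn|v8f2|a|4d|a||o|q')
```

['v8f2', '4d', 'o']

Matches: at [2:8] match '|v8f2|', group 1 = 'v8f2'; at [9:13] match '|4d|', group 1 = '4d'; at [15:18] match '|o|', group 1 = 'o'.
Because there's exactly one group, `findall` drops the full match and keeps group 1 from each hit.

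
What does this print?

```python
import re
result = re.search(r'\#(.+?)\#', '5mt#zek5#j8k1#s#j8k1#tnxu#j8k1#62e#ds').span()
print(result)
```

The `?` after the quantifier makes it lazy — it takes as little as possible before letting the rest of the pattern try.
`re.search` tries every starting position until one works.
The match spans [3:9] → '#zek5#'.
Captured: group 1 = 'zek5'.

(3, 9)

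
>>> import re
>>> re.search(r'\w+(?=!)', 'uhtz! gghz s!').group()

Because the assertion is zero-width, the text it checks is not consumed and won't appear in the result.
The match spans [0:4] → 'uhtz'.

'uhtz'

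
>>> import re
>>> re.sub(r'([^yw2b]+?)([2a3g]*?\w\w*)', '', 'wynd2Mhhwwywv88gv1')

`sub` substitutes '' at each match site.

'wy'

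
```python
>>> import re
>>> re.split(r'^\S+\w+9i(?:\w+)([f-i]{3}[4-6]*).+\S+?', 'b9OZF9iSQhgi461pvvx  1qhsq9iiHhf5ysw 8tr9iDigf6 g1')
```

['', 'hgi46', '']

This matches anchored at the start of the string; then one or more of a non-whitespace character, then one or more of a word character, then the literal '9i'; then one or more of a word character (non-capturing group); then exactly 3 of a character in [f-i], then zero or more of a character in [4-6] (captured); then one or more of any character, then one or more of a non-whitespace character (lazy).
Matches to split on: at [0:50] → 'b9OZF9iSQhgi461pvvx  1qhsq9iiHhf5ysw 8tr9iDigf6 g1'.
Because the pattern has a capturing group, `split` also inserts each captured text between the pieces.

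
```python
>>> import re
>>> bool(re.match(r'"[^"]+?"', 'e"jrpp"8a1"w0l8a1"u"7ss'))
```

False

`re.match` won't scan ahead — the pattern has to work from the very first character.
Here the pattern fails at index 0, so the call returns None, and `bool(None)` is False.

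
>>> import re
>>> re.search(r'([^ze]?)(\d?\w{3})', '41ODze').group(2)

The pattern matches optionally any character except [ze] (captured); then optionally a digit, then exactly 3 of a word character (captured).
`re.search` tries every starting position until one works.
The match spans [0:5] → '41ODz'.
Captured: group 1 = '4', group 2 = '1ODz'.

'1ODz'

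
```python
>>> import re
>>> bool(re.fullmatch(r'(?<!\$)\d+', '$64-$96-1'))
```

`(?!…)`/`(?<!…)` only lets a position through if the neighbouring text does NOT match; no characters are consumed.
For `fullmatch`, every character of the input must be accounted for by the pattern.
Here the string isn't matched end-to-end, so the call returns None, and `bool(None)` is False.

False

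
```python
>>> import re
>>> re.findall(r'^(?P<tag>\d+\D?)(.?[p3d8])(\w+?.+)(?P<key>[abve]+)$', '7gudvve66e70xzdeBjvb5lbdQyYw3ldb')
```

This matches anchored at the start of the string; then one or more of a digit, then optionally a non-digit (captured as 'tag'); then optionally any character, then one of [p3d8] (captured); then one or more of a word character (lazy), then one or more of any character (captured); then one or more of one of [abve] (captured as 'key'); then anchored at the end.
Matches: at [0:32] match '7gudvve66e70xzdeBjvb5lbdQyYw3ldb', groups = ('7g', 'ud', 'vve66e70xzdeBjvb5lbdQyYw3ld', 'b').
Multiple groups make `findall` return tuples — one 4-tuple for the one match.

[('7g', 'ud', 'vve66e70xzdeBjvb5lbdQyYw3ld', 'b')]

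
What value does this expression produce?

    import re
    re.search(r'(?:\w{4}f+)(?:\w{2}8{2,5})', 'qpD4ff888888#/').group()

The match spans [0:12] → 'qpD4ff888888'.

'qpD4ff888888'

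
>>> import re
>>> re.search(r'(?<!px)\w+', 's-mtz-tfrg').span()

Because the assertion is negative and zero-width, positions next to the forbidden text are skipped.
Unlike `match`, `search` isn't anchored — it looks for the pattern anywhere in the string.
The match spans [0:1] → 's'.

(0, 1)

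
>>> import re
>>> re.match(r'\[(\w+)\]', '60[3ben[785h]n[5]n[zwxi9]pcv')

With `match`, the pattern is implicitly anchored at the beginning.
Here position 0 doesn't satisfy it, so the call returns None.

None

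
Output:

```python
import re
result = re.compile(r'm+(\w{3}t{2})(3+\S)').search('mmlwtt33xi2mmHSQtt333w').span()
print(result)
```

(0, 9)

The match spans [0:9] → 'mmlwtt33x'.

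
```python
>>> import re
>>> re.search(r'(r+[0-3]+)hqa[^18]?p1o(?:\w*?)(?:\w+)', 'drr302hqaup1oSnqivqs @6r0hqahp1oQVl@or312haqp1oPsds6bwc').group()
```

Pattern: one or more of a literal 'r', then one or more of a character in [0-3] (captured); then the literal 'hqa', then optionally any character except [18], then the literal 'p1o'; then zero or more of a word character (lazy) (non-capturing group); then one or more of a word character (non-capturing group).
Unlike `match`, `search` isn't anchored — it looks for the pattern anywhere in the string.
The match spans [1:20] → 'rr302hqaup1oSnqivqs'.
Captured: group 1 = 'rr302'.

'rr302hqaup1oSnqivqs'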